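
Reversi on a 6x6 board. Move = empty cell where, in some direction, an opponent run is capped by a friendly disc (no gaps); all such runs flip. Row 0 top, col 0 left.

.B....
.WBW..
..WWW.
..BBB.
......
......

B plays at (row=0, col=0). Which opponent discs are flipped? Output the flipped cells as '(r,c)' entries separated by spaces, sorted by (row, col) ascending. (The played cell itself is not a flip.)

Dir NW: edge -> no flip
Dir N: edge -> no flip
Dir NE: edge -> no flip
Dir W: edge -> no flip
Dir E: first cell 'B' (not opp) -> no flip
Dir SW: edge -> no flip
Dir S: first cell '.' (not opp) -> no flip
Dir SE: opp run (1,1) (2,2) capped by B -> flip

Answer: (1,1) (2,2)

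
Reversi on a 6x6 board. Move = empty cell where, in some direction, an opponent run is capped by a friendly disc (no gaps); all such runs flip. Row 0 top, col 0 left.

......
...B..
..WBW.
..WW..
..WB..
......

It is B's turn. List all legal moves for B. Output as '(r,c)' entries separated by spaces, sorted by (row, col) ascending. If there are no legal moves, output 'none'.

Answer: (2,1) (2,5) (3,1) (3,5) (4,1)

Derivation:
(1,1): no bracket -> illegal
(1,2): no bracket -> illegal
(1,4): no bracket -> illegal
(1,5): no bracket -> illegal
(2,1): flips 2 -> legal
(2,5): flips 1 -> legal
(3,1): flips 1 -> legal
(3,4): no bracket -> illegal
(3,5): flips 1 -> legal
(4,1): flips 2 -> legal
(4,4): no bracket -> illegal
(5,1): no bracket -> illegal
(5,2): no bracket -> illegal
(5,3): no bracket -> illegal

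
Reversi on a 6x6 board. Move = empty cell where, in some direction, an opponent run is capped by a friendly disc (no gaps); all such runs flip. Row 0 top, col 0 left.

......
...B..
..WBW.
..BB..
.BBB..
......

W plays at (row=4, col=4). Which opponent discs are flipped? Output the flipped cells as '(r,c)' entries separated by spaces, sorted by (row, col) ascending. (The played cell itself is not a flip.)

Answer: (3,3)

Derivation:
Dir NW: opp run (3,3) capped by W -> flip
Dir N: first cell '.' (not opp) -> no flip
Dir NE: first cell '.' (not opp) -> no flip
Dir W: opp run (4,3) (4,2) (4,1), next='.' -> no flip
Dir E: first cell '.' (not opp) -> no flip
Dir SW: first cell '.' (not opp) -> no flip
Dir S: first cell '.' (not opp) -> no flip
Dir SE: first cell '.' (not opp) -> no flip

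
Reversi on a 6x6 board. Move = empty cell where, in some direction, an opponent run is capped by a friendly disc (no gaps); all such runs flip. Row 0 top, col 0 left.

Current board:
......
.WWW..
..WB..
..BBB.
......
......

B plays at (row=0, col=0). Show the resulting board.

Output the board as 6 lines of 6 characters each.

Place B at (0,0); scan 8 dirs for brackets.
Dir NW: edge -> no flip
Dir N: edge -> no flip
Dir NE: edge -> no flip
Dir W: edge -> no flip
Dir E: first cell '.' (not opp) -> no flip
Dir SW: edge -> no flip
Dir S: first cell '.' (not opp) -> no flip
Dir SE: opp run (1,1) (2,2) capped by B -> flip
All flips: (1,1) (2,2)

Answer: B.....
.BWW..
..BB..
..BBB.
......
......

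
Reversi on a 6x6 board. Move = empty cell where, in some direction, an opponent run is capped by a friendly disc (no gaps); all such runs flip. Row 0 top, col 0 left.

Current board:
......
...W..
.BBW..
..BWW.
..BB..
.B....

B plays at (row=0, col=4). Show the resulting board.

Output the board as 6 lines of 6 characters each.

Place B at (0,4); scan 8 dirs for brackets.
Dir NW: edge -> no flip
Dir N: edge -> no flip
Dir NE: edge -> no flip
Dir W: first cell '.' (not opp) -> no flip
Dir E: first cell '.' (not opp) -> no flip
Dir SW: opp run (1,3) capped by B -> flip
Dir S: first cell '.' (not opp) -> no flip
Dir SE: first cell '.' (not opp) -> no flip
All flips: (1,3)

Answer: ....B.
...B..
.BBW..
..BWW.
..BB..
.B....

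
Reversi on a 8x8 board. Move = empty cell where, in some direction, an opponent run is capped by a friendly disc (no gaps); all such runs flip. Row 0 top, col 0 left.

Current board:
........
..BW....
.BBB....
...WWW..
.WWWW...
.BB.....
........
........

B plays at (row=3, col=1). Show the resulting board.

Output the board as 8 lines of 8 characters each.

Answer: ........
..BW....
.BBB....
.B.WWW..
.BWWW...
.BB.....
........
........

Derivation:
Place B at (3,1); scan 8 dirs for brackets.
Dir NW: first cell '.' (not opp) -> no flip
Dir N: first cell 'B' (not opp) -> no flip
Dir NE: first cell 'B' (not opp) -> no flip
Dir W: first cell '.' (not opp) -> no flip
Dir E: first cell '.' (not opp) -> no flip
Dir SW: first cell '.' (not opp) -> no flip
Dir S: opp run (4,1) capped by B -> flip
Dir SE: opp run (4,2), next='.' -> no flip
All flips: (4,1)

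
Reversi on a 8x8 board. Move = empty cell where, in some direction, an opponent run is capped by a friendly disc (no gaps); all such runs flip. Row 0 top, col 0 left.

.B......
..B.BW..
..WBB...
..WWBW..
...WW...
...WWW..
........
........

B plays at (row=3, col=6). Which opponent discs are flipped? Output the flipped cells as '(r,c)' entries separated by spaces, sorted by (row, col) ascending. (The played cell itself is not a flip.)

Answer: (3,5)

Derivation:
Dir NW: first cell '.' (not opp) -> no flip
Dir N: first cell '.' (not opp) -> no flip
Dir NE: first cell '.' (not opp) -> no flip
Dir W: opp run (3,5) capped by B -> flip
Dir E: first cell '.' (not opp) -> no flip
Dir SW: first cell '.' (not opp) -> no flip
Dir S: first cell '.' (not opp) -> no flip
Dir SE: first cell '.' (not opp) -> no flip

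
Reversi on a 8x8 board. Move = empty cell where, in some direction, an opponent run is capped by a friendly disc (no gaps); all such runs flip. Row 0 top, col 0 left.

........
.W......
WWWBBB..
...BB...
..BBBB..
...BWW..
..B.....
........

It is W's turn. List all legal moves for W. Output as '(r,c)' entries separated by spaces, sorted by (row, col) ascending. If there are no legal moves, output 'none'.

(1,2): no bracket -> illegal
(1,3): no bracket -> illegal
(1,4): flips 3 -> legal
(1,5): no bracket -> illegal
(1,6): no bracket -> illegal
(2,6): flips 3 -> legal
(3,1): no bracket -> illegal
(3,2): flips 1 -> legal
(3,5): flips 1 -> legal
(3,6): flips 1 -> legal
(4,1): no bracket -> illegal
(4,6): no bracket -> illegal
(5,1): no bracket -> illegal
(5,2): flips 1 -> legal
(5,6): no bracket -> illegal
(6,1): no bracket -> illegal
(6,3): no bracket -> illegal
(6,4): no bracket -> illegal
(7,1): no bracket -> illegal
(7,2): no bracket -> illegal
(7,3): no bracket -> illegal

Answer: (1,4) (2,6) (3,2) (3,5) (3,6) (5,2)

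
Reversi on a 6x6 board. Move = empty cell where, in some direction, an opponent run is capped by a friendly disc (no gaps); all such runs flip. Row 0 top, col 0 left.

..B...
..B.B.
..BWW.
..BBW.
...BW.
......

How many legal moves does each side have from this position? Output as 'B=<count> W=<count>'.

-- B to move --
(1,3): flips 1 -> legal
(1,5): flips 1 -> legal
(2,5): flips 3 -> legal
(3,5): flips 1 -> legal
(4,5): flips 3 -> legal
(5,3): no bracket -> illegal
(5,4): flips 3 -> legal
(5,5): flips 1 -> legal
B mobility = 7
-- W to move --
(0,1): flips 1 -> legal
(0,3): no bracket -> illegal
(0,4): flips 1 -> legal
(0,5): flips 1 -> legal
(1,1): flips 2 -> legal
(1,3): no bracket -> illegal
(1,5): no bracket -> illegal
(2,1): flips 1 -> legal
(2,5): no bracket -> illegal
(3,1): flips 2 -> legal
(4,1): flips 1 -> legal
(4,2): flips 2 -> legal
(5,2): flips 1 -> legal
(5,3): flips 2 -> legal
(5,4): no bracket -> illegal
W mobility = 10

Answer: B=7 W=10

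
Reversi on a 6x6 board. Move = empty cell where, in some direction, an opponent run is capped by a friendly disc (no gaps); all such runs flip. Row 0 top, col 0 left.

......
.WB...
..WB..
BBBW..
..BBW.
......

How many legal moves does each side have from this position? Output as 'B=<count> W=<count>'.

Answer: B=6 W=8

Derivation:
-- B to move --
(0,0): no bracket -> illegal
(0,1): no bracket -> illegal
(0,2): no bracket -> illegal
(1,0): flips 1 -> legal
(1,3): flips 1 -> legal
(2,0): no bracket -> illegal
(2,1): flips 1 -> legal
(2,4): flips 1 -> legal
(3,4): flips 1 -> legal
(3,5): no bracket -> illegal
(4,5): flips 1 -> legal
(5,3): no bracket -> illegal
(5,4): no bracket -> illegal
(5,5): no bracket -> illegal
B mobility = 6
-- W to move --
(0,1): no bracket -> illegal
(0,2): flips 1 -> legal
(0,3): no bracket -> illegal
(1,3): flips 2 -> legal
(1,4): no bracket -> illegal
(2,0): no bracket -> illegal
(2,1): no bracket -> illegal
(2,4): flips 1 -> legal
(3,4): no bracket -> illegal
(4,0): flips 1 -> legal
(4,1): flips 2 -> legal
(5,1): flips 1 -> legal
(5,2): flips 2 -> legal
(5,3): flips 1 -> legal
(5,4): no bracket -> illegal
W mobility = 8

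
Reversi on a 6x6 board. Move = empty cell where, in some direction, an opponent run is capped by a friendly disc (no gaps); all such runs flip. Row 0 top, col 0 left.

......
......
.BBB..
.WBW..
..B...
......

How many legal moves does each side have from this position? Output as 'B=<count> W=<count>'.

Answer: B=8 W=4

Derivation:
-- B to move --
(2,0): flips 1 -> legal
(2,4): flips 1 -> legal
(3,0): flips 1 -> legal
(3,4): flips 1 -> legal
(4,0): flips 1 -> legal
(4,1): flips 1 -> legal
(4,3): flips 1 -> legal
(4,4): flips 1 -> legal
B mobility = 8
-- W to move --
(1,0): no bracket -> illegal
(1,1): flips 2 -> legal
(1,2): no bracket -> illegal
(1,3): flips 2 -> legal
(1,4): no bracket -> illegal
(2,0): no bracket -> illegal
(2,4): no bracket -> illegal
(3,0): no bracket -> illegal
(3,4): no bracket -> illegal
(4,1): no bracket -> illegal
(4,3): no bracket -> illegal
(5,1): flips 1 -> legal
(5,2): no bracket -> illegal
(5,3): flips 1 -> legal
W mobility = 4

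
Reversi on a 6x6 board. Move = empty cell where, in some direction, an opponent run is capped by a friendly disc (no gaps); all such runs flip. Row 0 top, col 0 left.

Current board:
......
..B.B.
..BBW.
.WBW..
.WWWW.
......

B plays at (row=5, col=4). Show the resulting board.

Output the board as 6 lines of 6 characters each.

Place B at (5,4); scan 8 dirs for brackets.
Dir NW: opp run (4,3) capped by B -> flip
Dir N: opp run (4,4), next='.' -> no flip
Dir NE: first cell '.' (not opp) -> no flip
Dir W: first cell '.' (not opp) -> no flip
Dir E: first cell '.' (not opp) -> no flip
Dir SW: edge -> no flip
Dir S: edge -> no flip
Dir SE: edge -> no flip
All flips: (4,3)

Answer: ......
..B.B.
..BBW.
.WBW..
.WWBW.
....B.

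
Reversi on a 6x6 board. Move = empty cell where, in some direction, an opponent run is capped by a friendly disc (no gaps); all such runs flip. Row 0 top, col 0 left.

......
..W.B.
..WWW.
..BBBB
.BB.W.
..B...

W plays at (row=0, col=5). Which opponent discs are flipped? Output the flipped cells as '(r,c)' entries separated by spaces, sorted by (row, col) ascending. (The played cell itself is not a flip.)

Dir NW: edge -> no flip
Dir N: edge -> no flip
Dir NE: edge -> no flip
Dir W: first cell '.' (not opp) -> no flip
Dir E: edge -> no flip
Dir SW: opp run (1,4) capped by W -> flip
Dir S: first cell '.' (not opp) -> no flip
Dir SE: edge -> no flip

Answer: (1,4)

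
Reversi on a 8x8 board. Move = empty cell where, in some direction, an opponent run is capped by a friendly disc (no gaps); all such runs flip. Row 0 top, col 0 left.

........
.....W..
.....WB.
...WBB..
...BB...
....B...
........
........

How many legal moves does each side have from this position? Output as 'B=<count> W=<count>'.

-- B to move --
(0,4): flips 1 -> legal
(0,5): flips 2 -> legal
(0,6): no bracket -> illegal
(1,4): no bracket -> illegal
(1,6): flips 1 -> legal
(2,2): flips 1 -> legal
(2,3): flips 1 -> legal
(2,4): flips 1 -> legal
(3,2): flips 1 -> legal
(3,6): no bracket -> illegal
(4,2): no bracket -> illegal
B mobility = 7
-- W to move --
(1,6): no bracket -> illegal
(1,7): no bracket -> illegal
(2,3): no bracket -> illegal
(2,4): no bracket -> illegal
(2,7): flips 1 -> legal
(3,2): no bracket -> illegal
(3,6): flips 2 -> legal
(3,7): flips 1 -> legal
(4,2): no bracket -> illegal
(4,5): flips 1 -> legal
(4,6): no bracket -> illegal
(5,2): flips 2 -> legal
(5,3): flips 1 -> legal
(5,5): flips 1 -> legal
(6,3): no bracket -> illegal
(6,4): no bracket -> illegal
(6,5): no bracket -> illegal
W mobility = 7

Answer: B=7 W=7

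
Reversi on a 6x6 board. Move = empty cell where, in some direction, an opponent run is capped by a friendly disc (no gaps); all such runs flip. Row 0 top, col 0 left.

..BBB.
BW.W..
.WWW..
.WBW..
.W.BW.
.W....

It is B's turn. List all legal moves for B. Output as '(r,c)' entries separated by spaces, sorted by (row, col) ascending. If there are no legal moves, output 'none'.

(0,0): no bracket -> illegal
(0,1): no bracket -> illegal
(1,2): flips 2 -> legal
(1,4): flips 1 -> legal
(2,0): flips 1 -> legal
(2,4): flips 1 -> legal
(3,0): flips 1 -> legal
(3,4): flips 1 -> legal
(3,5): no bracket -> illegal
(4,0): flips 3 -> legal
(4,2): no bracket -> illegal
(4,5): flips 1 -> legal
(5,0): flips 1 -> legal
(5,2): no bracket -> illegal
(5,3): no bracket -> illegal
(5,4): no bracket -> illegal
(5,5): no bracket -> illegal

Answer: (1,2) (1,4) (2,0) (2,4) (3,0) (3,4) (4,0) (4,5) (5,0)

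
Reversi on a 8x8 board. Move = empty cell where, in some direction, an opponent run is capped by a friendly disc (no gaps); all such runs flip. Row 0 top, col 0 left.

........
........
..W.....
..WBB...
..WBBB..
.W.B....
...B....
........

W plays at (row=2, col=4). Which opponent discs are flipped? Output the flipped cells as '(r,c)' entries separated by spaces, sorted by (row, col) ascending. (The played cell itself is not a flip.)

Dir NW: first cell '.' (not opp) -> no flip
Dir N: first cell '.' (not opp) -> no flip
Dir NE: first cell '.' (not opp) -> no flip
Dir W: first cell '.' (not opp) -> no flip
Dir E: first cell '.' (not opp) -> no flip
Dir SW: opp run (3,3) capped by W -> flip
Dir S: opp run (3,4) (4,4), next='.' -> no flip
Dir SE: first cell '.' (not opp) -> no flip

Answer: (3,3)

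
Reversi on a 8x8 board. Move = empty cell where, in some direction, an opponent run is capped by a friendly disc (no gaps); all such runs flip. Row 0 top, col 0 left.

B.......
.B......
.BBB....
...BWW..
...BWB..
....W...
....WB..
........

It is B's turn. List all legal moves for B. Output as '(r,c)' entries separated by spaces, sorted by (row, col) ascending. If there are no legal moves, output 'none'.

(2,4): no bracket -> illegal
(2,5): flips 2 -> legal
(2,6): no bracket -> illegal
(3,6): flips 2 -> legal
(4,6): no bracket -> illegal
(5,3): no bracket -> illegal
(5,5): flips 1 -> legal
(6,3): flips 2 -> legal
(7,3): no bracket -> illegal
(7,4): no bracket -> illegal
(7,5): no bracket -> illegal

Answer: (2,5) (3,6) (5,5) (6,3)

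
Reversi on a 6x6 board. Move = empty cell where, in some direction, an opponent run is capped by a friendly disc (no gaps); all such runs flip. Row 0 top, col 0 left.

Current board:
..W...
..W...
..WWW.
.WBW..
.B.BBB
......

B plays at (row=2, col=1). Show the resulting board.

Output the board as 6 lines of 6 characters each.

Answer: ..W...
..W...
.BWWW.
.BBW..
.B.BBB
......

Derivation:
Place B at (2,1); scan 8 dirs for brackets.
Dir NW: first cell '.' (not opp) -> no flip
Dir N: first cell '.' (not opp) -> no flip
Dir NE: opp run (1,2), next='.' -> no flip
Dir W: first cell '.' (not opp) -> no flip
Dir E: opp run (2,2) (2,3) (2,4), next='.' -> no flip
Dir SW: first cell '.' (not opp) -> no flip
Dir S: opp run (3,1) capped by B -> flip
Dir SE: first cell 'B' (not opp) -> no flip
All flips: (3,1)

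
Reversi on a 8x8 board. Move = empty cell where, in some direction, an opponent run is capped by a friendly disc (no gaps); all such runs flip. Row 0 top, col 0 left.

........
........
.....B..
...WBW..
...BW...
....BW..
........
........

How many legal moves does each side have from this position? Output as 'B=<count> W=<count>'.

-- B to move --
(2,2): no bracket -> illegal
(2,3): flips 1 -> legal
(2,4): no bracket -> illegal
(2,6): no bracket -> illegal
(3,2): flips 1 -> legal
(3,6): flips 1 -> legal
(4,2): no bracket -> illegal
(4,5): flips 2 -> legal
(4,6): no bracket -> illegal
(5,3): no bracket -> illegal
(5,6): flips 1 -> legal
(6,4): no bracket -> illegal
(6,5): no bracket -> illegal
(6,6): no bracket -> illegal
B mobility = 5
-- W to move --
(1,4): no bracket -> illegal
(1,5): flips 1 -> legal
(1,6): no bracket -> illegal
(2,3): no bracket -> illegal
(2,4): flips 1 -> legal
(2,6): no bracket -> illegal
(3,2): no bracket -> illegal
(3,6): no bracket -> illegal
(4,2): flips 1 -> legal
(4,5): no bracket -> illegal
(5,2): no bracket -> illegal
(5,3): flips 2 -> legal
(6,3): no bracket -> illegal
(6,4): flips 1 -> legal
(6,5): no bracket -> illegal
W mobility = 5

Answer: B=5 W=5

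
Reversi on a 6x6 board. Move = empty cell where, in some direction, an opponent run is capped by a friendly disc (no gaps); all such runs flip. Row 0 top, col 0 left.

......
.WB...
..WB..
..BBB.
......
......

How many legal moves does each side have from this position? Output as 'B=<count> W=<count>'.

-- B to move --
(0,0): flips 2 -> legal
(0,1): no bracket -> illegal
(0,2): no bracket -> illegal
(1,0): flips 1 -> legal
(1,3): no bracket -> illegal
(2,0): no bracket -> illegal
(2,1): flips 1 -> legal
(3,1): no bracket -> illegal
B mobility = 3
-- W to move --
(0,1): no bracket -> illegal
(0,2): flips 1 -> legal
(0,3): no bracket -> illegal
(1,3): flips 1 -> legal
(1,4): no bracket -> illegal
(2,1): no bracket -> illegal
(2,4): flips 1 -> legal
(2,5): no bracket -> illegal
(3,1): no bracket -> illegal
(3,5): no bracket -> illegal
(4,1): no bracket -> illegal
(4,2): flips 1 -> legal
(4,3): no bracket -> illegal
(4,4): flips 1 -> legal
(4,5): no bracket -> illegal
W mobility = 5

Answer: B=3 W=5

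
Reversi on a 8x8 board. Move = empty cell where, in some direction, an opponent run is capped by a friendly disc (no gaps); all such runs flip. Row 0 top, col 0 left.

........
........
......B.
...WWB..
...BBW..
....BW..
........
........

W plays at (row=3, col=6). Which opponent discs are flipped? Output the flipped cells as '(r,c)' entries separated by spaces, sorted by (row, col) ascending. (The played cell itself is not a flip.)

Dir NW: first cell '.' (not opp) -> no flip
Dir N: opp run (2,6), next='.' -> no flip
Dir NE: first cell '.' (not opp) -> no flip
Dir W: opp run (3,5) capped by W -> flip
Dir E: first cell '.' (not opp) -> no flip
Dir SW: first cell 'W' (not opp) -> no flip
Dir S: first cell '.' (not opp) -> no flip
Dir SE: first cell '.' (not opp) -> no flip

Answer: (3,5)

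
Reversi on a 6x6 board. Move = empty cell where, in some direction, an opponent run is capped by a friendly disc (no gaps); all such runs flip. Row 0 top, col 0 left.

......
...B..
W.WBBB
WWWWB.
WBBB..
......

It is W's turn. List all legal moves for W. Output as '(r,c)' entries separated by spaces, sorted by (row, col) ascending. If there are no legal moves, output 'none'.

(0,2): no bracket -> illegal
(0,3): flips 2 -> legal
(0,4): flips 1 -> legal
(1,2): no bracket -> illegal
(1,4): flips 1 -> legal
(1,5): flips 1 -> legal
(3,5): flips 1 -> legal
(4,4): flips 3 -> legal
(4,5): no bracket -> illegal
(5,0): flips 1 -> legal
(5,1): flips 2 -> legal
(5,2): flips 2 -> legal
(5,3): flips 2 -> legal
(5,4): flips 1 -> legal

Answer: (0,3) (0,4) (1,4) (1,5) (3,5) (4,4) (5,0) (5,1) (5,2) (5,3) (5,4)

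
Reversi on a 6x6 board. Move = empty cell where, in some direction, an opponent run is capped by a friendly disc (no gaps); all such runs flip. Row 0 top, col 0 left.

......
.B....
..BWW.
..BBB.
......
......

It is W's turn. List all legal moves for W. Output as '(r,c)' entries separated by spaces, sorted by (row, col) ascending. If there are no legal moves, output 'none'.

Answer: (2,1) (4,1) (4,2) (4,3) (4,4) (4,5)

Derivation:
(0,0): no bracket -> illegal
(0,1): no bracket -> illegal
(0,2): no bracket -> illegal
(1,0): no bracket -> illegal
(1,2): no bracket -> illegal
(1,3): no bracket -> illegal
(2,0): no bracket -> illegal
(2,1): flips 1 -> legal
(2,5): no bracket -> illegal
(3,1): no bracket -> illegal
(3,5): no bracket -> illegal
(4,1): flips 1 -> legal
(4,2): flips 1 -> legal
(4,3): flips 1 -> legal
(4,4): flips 1 -> legal
(4,5): flips 1 -> legal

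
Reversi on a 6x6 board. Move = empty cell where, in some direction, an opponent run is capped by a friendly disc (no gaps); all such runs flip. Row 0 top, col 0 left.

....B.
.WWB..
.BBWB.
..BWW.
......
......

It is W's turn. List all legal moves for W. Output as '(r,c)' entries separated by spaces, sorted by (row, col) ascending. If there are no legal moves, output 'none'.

Answer: (0,3) (1,4) (1,5) (2,0) (2,5) (3,0) (3,1) (4,1) (4,2)

Derivation:
(0,2): no bracket -> illegal
(0,3): flips 1 -> legal
(0,5): no bracket -> illegal
(1,0): no bracket -> illegal
(1,4): flips 2 -> legal
(1,5): flips 1 -> legal
(2,0): flips 2 -> legal
(2,5): flips 1 -> legal
(3,0): flips 1 -> legal
(3,1): flips 2 -> legal
(3,5): no bracket -> illegal
(4,1): flips 1 -> legal
(4,2): flips 2 -> legal
(4,3): no bracket -> illegal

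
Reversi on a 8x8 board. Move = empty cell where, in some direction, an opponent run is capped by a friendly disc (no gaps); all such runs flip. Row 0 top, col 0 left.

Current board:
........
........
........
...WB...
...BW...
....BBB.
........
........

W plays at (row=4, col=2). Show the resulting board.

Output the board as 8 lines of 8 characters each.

Answer: ........
........
........
...WB...
..WWW...
....BBB.
........
........

Derivation:
Place W at (4,2); scan 8 dirs for brackets.
Dir NW: first cell '.' (not opp) -> no flip
Dir N: first cell '.' (not opp) -> no flip
Dir NE: first cell 'W' (not opp) -> no flip
Dir W: first cell '.' (not opp) -> no flip
Dir E: opp run (4,3) capped by W -> flip
Dir SW: first cell '.' (not opp) -> no flip
Dir S: first cell '.' (not opp) -> no flip
Dir SE: first cell '.' (not opp) -> no flip
All flips: (4,3)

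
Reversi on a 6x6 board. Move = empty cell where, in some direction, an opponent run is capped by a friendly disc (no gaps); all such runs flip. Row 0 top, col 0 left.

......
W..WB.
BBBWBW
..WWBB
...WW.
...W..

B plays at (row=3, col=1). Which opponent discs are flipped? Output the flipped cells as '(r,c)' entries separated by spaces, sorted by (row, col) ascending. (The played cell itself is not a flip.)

Dir NW: first cell 'B' (not opp) -> no flip
Dir N: first cell 'B' (not opp) -> no flip
Dir NE: first cell 'B' (not opp) -> no flip
Dir W: first cell '.' (not opp) -> no flip
Dir E: opp run (3,2) (3,3) capped by B -> flip
Dir SW: first cell '.' (not opp) -> no flip
Dir S: first cell '.' (not opp) -> no flip
Dir SE: first cell '.' (not opp) -> no flip

Answer: (3,2) (3,3)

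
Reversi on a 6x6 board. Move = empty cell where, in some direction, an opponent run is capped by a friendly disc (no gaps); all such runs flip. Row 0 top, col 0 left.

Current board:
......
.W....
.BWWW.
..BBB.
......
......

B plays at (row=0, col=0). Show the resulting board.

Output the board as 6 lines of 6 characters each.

Place B at (0,0); scan 8 dirs for brackets.
Dir NW: edge -> no flip
Dir N: edge -> no flip
Dir NE: edge -> no flip
Dir W: edge -> no flip
Dir E: first cell '.' (not opp) -> no flip
Dir SW: edge -> no flip
Dir S: first cell '.' (not opp) -> no flip
Dir SE: opp run (1,1) (2,2) capped by B -> flip
All flips: (1,1) (2,2)

Answer: B.....
.B....
.BBWW.
..BBB.
......
......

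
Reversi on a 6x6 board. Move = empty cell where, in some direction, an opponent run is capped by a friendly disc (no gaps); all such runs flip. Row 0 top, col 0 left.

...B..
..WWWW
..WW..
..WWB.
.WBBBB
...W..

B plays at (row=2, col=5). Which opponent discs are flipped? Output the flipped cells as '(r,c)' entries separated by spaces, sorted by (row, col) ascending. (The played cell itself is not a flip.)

Answer: (1,4)

Derivation:
Dir NW: opp run (1,4) capped by B -> flip
Dir N: opp run (1,5), next='.' -> no flip
Dir NE: edge -> no flip
Dir W: first cell '.' (not opp) -> no flip
Dir E: edge -> no flip
Dir SW: first cell 'B' (not opp) -> no flip
Dir S: first cell '.' (not opp) -> no flip
Dir SE: edge -> no flip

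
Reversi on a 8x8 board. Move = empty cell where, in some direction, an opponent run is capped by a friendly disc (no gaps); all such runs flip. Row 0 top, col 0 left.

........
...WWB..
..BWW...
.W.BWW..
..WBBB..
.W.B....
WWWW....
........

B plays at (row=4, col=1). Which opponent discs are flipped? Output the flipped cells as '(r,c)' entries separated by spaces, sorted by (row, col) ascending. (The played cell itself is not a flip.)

Dir NW: first cell '.' (not opp) -> no flip
Dir N: opp run (3,1), next='.' -> no flip
Dir NE: first cell '.' (not opp) -> no flip
Dir W: first cell '.' (not opp) -> no flip
Dir E: opp run (4,2) capped by B -> flip
Dir SW: first cell '.' (not opp) -> no flip
Dir S: opp run (5,1) (6,1), next='.' -> no flip
Dir SE: first cell '.' (not opp) -> no flip

Answer: (4,2)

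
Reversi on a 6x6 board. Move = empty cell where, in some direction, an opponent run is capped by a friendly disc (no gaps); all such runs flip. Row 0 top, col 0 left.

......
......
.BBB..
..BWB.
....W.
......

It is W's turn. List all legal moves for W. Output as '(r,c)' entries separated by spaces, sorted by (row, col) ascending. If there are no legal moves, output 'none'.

(1,0): no bracket -> illegal
(1,1): flips 1 -> legal
(1,2): no bracket -> illegal
(1,3): flips 1 -> legal
(1,4): no bracket -> illegal
(2,0): no bracket -> illegal
(2,4): flips 1 -> legal
(2,5): no bracket -> illegal
(3,0): no bracket -> illegal
(3,1): flips 1 -> legal
(3,5): flips 1 -> legal
(4,1): no bracket -> illegal
(4,2): no bracket -> illegal
(4,3): no bracket -> illegal
(4,5): no bracket -> illegal

Answer: (1,1) (1,3) (2,4) (3,1) (3,5)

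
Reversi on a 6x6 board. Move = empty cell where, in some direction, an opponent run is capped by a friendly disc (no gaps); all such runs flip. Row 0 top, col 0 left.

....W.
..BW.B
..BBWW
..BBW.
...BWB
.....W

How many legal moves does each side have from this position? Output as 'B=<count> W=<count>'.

-- B to move --
(0,2): no bracket -> illegal
(0,3): flips 1 -> legal
(0,5): no bracket -> illegal
(1,4): flips 1 -> legal
(3,5): flips 2 -> legal
(5,3): no bracket -> illegal
(5,4): no bracket -> illegal
B mobility = 3
-- W to move --
(0,1): flips 2 -> legal
(0,2): no bracket -> illegal
(0,3): no bracket -> illegal
(0,5): flips 1 -> legal
(1,1): flips 3 -> legal
(1,4): no bracket -> illegal
(2,1): flips 2 -> legal
(3,1): flips 3 -> legal
(3,5): flips 1 -> legal
(4,1): no bracket -> illegal
(4,2): flips 2 -> legal
(5,2): flips 1 -> legal
(5,3): flips 3 -> legal
(5,4): no bracket -> illegal
W mobility = 9

Answer: B=3 W=9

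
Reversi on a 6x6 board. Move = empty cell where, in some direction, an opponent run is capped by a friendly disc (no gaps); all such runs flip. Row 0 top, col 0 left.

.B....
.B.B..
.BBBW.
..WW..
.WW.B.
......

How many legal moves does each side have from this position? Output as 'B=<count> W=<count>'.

Answer: B=5 W=8

Derivation:
-- B to move --
(1,4): no bracket -> illegal
(1,5): no bracket -> illegal
(2,5): flips 1 -> legal
(3,0): no bracket -> illegal
(3,1): no bracket -> illegal
(3,4): no bracket -> illegal
(3,5): flips 1 -> legal
(4,0): no bracket -> illegal
(4,3): flips 2 -> legal
(5,0): flips 2 -> legal
(5,1): no bracket -> illegal
(5,2): flips 2 -> legal
(5,3): no bracket -> illegal
B mobility = 5
-- W to move --
(0,0): flips 2 -> legal
(0,2): flips 1 -> legal
(0,3): flips 2 -> legal
(0,4): no bracket -> illegal
(1,0): flips 1 -> legal
(1,2): flips 1 -> legal
(1,4): flips 1 -> legal
(2,0): flips 3 -> legal
(3,0): no bracket -> illegal
(3,1): no bracket -> illegal
(3,4): no bracket -> illegal
(3,5): no bracket -> illegal
(4,3): no bracket -> illegal
(4,5): no bracket -> illegal
(5,3): no bracket -> illegal
(5,4): no bracket -> illegal
(5,5): flips 1 -> legal
W mobility = 8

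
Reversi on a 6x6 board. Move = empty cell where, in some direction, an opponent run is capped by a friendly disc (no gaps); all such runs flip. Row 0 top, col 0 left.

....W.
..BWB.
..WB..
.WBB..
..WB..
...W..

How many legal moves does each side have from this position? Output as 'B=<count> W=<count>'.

Answer: B=7 W=6

Derivation:
-- B to move --
(0,2): no bracket -> illegal
(0,3): flips 1 -> legal
(0,5): no bracket -> illegal
(1,1): flips 1 -> legal
(1,5): no bracket -> illegal
(2,0): no bracket -> illegal
(2,1): flips 1 -> legal
(2,4): no bracket -> illegal
(3,0): flips 1 -> legal
(4,0): no bracket -> illegal
(4,1): flips 1 -> legal
(4,4): no bracket -> illegal
(5,1): flips 1 -> legal
(5,2): flips 1 -> legal
(5,4): no bracket -> illegal
B mobility = 7
-- W to move --
(0,1): no bracket -> illegal
(0,2): flips 1 -> legal
(0,3): no bracket -> illegal
(0,5): no bracket -> illegal
(1,1): flips 1 -> legal
(1,5): flips 1 -> legal
(2,1): no bracket -> illegal
(2,4): flips 3 -> legal
(2,5): no bracket -> illegal
(3,4): flips 2 -> legal
(4,1): no bracket -> illegal
(4,4): flips 2 -> legal
(5,2): no bracket -> illegal
(5,4): no bracket -> illegal
W mobility = 6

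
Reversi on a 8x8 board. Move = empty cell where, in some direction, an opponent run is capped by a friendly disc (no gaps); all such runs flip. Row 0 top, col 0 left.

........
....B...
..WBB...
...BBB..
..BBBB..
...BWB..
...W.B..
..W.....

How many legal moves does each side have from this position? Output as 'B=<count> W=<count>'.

-- B to move --
(1,1): flips 1 -> legal
(1,2): no bracket -> illegal
(1,3): no bracket -> illegal
(2,1): flips 1 -> legal
(3,1): no bracket -> illegal
(3,2): no bracket -> illegal
(5,2): no bracket -> illegal
(6,1): no bracket -> illegal
(6,2): no bracket -> illegal
(6,4): flips 1 -> legal
(7,1): no bracket -> illegal
(7,3): flips 1 -> legal
(7,4): no bracket -> illegal
B mobility = 4
-- W to move --
(0,3): no bracket -> illegal
(0,4): flips 4 -> legal
(0,5): no bracket -> illegal
(1,2): no bracket -> illegal
(1,3): flips 4 -> legal
(1,5): no bracket -> illegal
(2,5): flips 2 -> legal
(2,6): no bracket -> illegal
(3,1): no bracket -> illegal
(3,2): flips 1 -> legal
(3,6): flips 1 -> legal
(4,1): no bracket -> illegal
(4,6): no bracket -> illegal
(5,1): no bracket -> illegal
(5,2): flips 1 -> legal
(5,6): flips 1 -> legal
(6,2): no bracket -> illegal
(6,4): no bracket -> illegal
(6,6): flips 3 -> legal
(7,4): no bracket -> illegal
(7,5): no bracket -> illegal
(7,6): flips 1 -> legal
W mobility = 9

Answer: B=4 W=9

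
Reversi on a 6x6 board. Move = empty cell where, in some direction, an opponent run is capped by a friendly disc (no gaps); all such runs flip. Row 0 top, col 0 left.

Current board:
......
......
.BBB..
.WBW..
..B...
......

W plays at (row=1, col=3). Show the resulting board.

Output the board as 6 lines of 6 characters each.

Answer: ......
...W..
.BWW..
.WBW..
..B...
......

Derivation:
Place W at (1,3); scan 8 dirs for brackets.
Dir NW: first cell '.' (not opp) -> no flip
Dir N: first cell '.' (not opp) -> no flip
Dir NE: first cell '.' (not opp) -> no flip
Dir W: first cell '.' (not opp) -> no flip
Dir E: first cell '.' (not opp) -> no flip
Dir SW: opp run (2,2) capped by W -> flip
Dir S: opp run (2,3) capped by W -> flip
Dir SE: first cell '.' (not opp) -> no flip
All flips: (2,2) (2,3)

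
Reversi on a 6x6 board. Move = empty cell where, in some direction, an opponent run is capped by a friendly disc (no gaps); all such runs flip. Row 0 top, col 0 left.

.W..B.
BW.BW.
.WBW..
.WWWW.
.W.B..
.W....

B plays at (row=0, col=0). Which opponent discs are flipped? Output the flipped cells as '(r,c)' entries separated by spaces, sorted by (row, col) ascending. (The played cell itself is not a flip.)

Dir NW: edge -> no flip
Dir N: edge -> no flip
Dir NE: edge -> no flip
Dir W: edge -> no flip
Dir E: opp run (0,1), next='.' -> no flip
Dir SW: edge -> no flip
Dir S: first cell 'B' (not opp) -> no flip
Dir SE: opp run (1,1) capped by B -> flip

Answer: (1,1)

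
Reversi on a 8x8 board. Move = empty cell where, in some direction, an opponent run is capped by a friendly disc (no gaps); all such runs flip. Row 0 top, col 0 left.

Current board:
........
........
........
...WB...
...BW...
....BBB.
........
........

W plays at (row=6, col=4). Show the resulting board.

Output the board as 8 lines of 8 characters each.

Place W at (6,4); scan 8 dirs for brackets.
Dir NW: first cell '.' (not opp) -> no flip
Dir N: opp run (5,4) capped by W -> flip
Dir NE: opp run (5,5), next='.' -> no flip
Dir W: first cell '.' (not opp) -> no flip
Dir E: first cell '.' (not opp) -> no flip
Dir SW: first cell '.' (not opp) -> no flip
Dir S: first cell '.' (not opp) -> no flip
Dir SE: first cell '.' (not opp) -> no flip
All flips: (5,4)

Answer: ........
........
........
...WB...
...BW...
....WBB.
....W...
........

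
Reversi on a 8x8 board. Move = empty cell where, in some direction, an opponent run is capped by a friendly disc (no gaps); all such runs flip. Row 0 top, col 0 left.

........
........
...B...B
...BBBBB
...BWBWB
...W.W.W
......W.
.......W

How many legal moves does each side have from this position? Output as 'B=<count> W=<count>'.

Answer: B=7 W=7

Derivation:
-- B to move --
(4,2): no bracket -> illegal
(5,2): no bracket -> illegal
(5,4): flips 1 -> legal
(5,6): flips 1 -> legal
(6,2): flips 2 -> legal
(6,3): flips 1 -> legal
(6,4): flips 2 -> legal
(6,5): flips 1 -> legal
(6,7): flips 1 -> legal
(7,5): no bracket -> illegal
(7,6): no bracket -> illegal
B mobility = 7
-- W to move --
(1,2): no bracket -> illegal
(1,3): flips 3 -> legal
(1,4): no bracket -> illegal
(1,6): no bracket -> illegal
(1,7): flips 3 -> legal
(2,2): flips 1 -> legal
(2,4): flips 2 -> legal
(2,5): flips 2 -> legal
(2,6): flips 2 -> legal
(3,2): no bracket -> illegal
(4,2): flips 1 -> legal
(5,2): no bracket -> illegal
(5,4): no bracket -> illegal
(5,6): no bracket -> illegal
W mobility = 7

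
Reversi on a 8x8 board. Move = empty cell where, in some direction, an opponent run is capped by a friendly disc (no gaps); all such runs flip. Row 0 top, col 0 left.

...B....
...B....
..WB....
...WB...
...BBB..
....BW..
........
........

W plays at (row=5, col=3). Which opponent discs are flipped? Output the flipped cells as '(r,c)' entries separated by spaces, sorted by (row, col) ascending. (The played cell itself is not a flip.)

Dir NW: first cell '.' (not opp) -> no flip
Dir N: opp run (4,3) capped by W -> flip
Dir NE: opp run (4,4), next='.' -> no flip
Dir W: first cell '.' (not opp) -> no flip
Dir E: opp run (5,4) capped by W -> flip
Dir SW: first cell '.' (not opp) -> no flip
Dir S: first cell '.' (not opp) -> no flip
Dir SE: first cell '.' (not opp) -> no flip

Answer: (4,3) (5,4)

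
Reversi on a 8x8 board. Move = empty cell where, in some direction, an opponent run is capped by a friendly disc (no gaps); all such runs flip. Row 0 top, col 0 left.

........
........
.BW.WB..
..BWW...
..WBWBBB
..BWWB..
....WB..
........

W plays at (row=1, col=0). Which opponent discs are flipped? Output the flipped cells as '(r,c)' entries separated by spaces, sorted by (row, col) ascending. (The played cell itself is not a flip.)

Answer: (2,1) (3,2) (4,3)

Derivation:
Dir NW: edge -> no flip
Dir N: first cell '.' (not opp) -> no flip
Dir NE: first cell '.' (not opp) -> no flip
Dir W: edge -> no flip
Dir E: first cell '.' (not opp) -> no flip
Dir SW: edge -> no flip
Dir S: first cell '.' (not opp) -> no flip
Dir SE: opp run (2,1) (3,2) (4,3) capped by W -> flip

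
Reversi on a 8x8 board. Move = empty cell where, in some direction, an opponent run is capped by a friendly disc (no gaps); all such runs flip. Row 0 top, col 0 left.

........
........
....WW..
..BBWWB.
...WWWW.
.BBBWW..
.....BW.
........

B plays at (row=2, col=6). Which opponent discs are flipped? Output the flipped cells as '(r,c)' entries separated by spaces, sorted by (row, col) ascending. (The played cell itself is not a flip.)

Answer: (3,5) (4,4)

Derivation:
Dir NW: first cell '.' (not opp) -> no flip
Dir N: first cell '.' (not opp) -> no flip
Dir NE: first cell '.' (not opp) -> no flip
Dir W: opp run (2,5) (2,4), next='.' -> no flip
Dir E: first cell '.' (not opp) -> no flip
Dir SW: opp run (3,5) (4,4) capped by B -> flip
Dir S: first cell 'B' (not opp) -> no flip
Dir SE: first cell '.' (not opp) -> no flip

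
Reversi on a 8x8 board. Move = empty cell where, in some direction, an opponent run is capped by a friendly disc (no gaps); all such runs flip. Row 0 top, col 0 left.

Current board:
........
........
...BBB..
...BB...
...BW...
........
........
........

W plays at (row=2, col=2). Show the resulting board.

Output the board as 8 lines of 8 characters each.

Place W at (2,2); scan 8 dirs for brackets.
Dir NW: first cell '.' (not opp) -> no flip
Dir N: first cell '.' (not opp) -> no flip
Dir NE: first cell '.' (not opp) -> no flip
Dir W: first cell '.' (not opp) -> no flip
Dir E: opp run (2,3) (2,4) (2,5), next='.' -> no flip
Dir SW: first cell '.' (not opp) -> no flip
Dir S: first cell '.' (not opp) -> no flip
Dir SE: opp run (3,3) capped by W -> flip
All flips: (3,3)

Answer: ........
........
..WBBB..
...WB...
...BW...
........
........
........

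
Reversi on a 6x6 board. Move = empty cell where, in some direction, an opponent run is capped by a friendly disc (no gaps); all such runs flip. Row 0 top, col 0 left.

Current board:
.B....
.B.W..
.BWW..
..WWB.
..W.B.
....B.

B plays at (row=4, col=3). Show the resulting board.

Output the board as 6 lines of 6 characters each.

Answer: .B....
.B.W..
.BWW..
..BWB.
..WBB.
....B.

Derivation:
Place B at (4,3); scan 8 dirs for brackets.
Dir NW: opp run (3,2) capped by B -> flip
Dir N: opp run (3,3) (2,3) (1,3), next='.' -> no flip
Dir NE: first cell 'B' (not opp) -> no flip
Dir W: opp run (4,2), next='.' -> no flip
Dir E: first cell 'B' (not opp) -> no flip
Dir SW: first cell '.' (not opp) -> no flip
Dir S: first cell '.' (not opp) -> no flip
Dir SE: first cell 'B' (not opp) -> no flip
All flips: (3,2)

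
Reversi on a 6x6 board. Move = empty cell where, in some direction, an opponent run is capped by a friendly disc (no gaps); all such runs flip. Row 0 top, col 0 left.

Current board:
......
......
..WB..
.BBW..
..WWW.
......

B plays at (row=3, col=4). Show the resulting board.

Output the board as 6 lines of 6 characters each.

Place B at (3,4); scan 8 dirs for brackets.
Dir NW: first cell 'B' (not opp) -> no flip
Dir N: first cell '.' (not opp) -> no flip
Dir NE: first cell '.' (not opp) -> no flip
Dir W: opp run (3,3) capped by B -> flip
Dir E: first cell '.' (not opp) -> no flip
Dir SW: opp run (4,3), next='.' -> no flip
Dir S: opp run (4,4), next='.' -> no flip
Dir SE: first cell '.' (not opp) -> no flip
All flips: (3,3)

Answer: ......
......
..WB..
.BBBB.
..WWW.
......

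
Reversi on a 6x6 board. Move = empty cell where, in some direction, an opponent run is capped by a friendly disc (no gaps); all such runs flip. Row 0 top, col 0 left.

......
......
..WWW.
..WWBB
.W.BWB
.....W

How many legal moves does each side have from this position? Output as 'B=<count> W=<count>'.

Answer: B=7 W=4

Derivation:
-- B to move --
(1,1): no bracket -> illegal
(1,2): flips 1 -> legal
(1,3): flips 3 -> legal
(1,4): flips 1 -> legal
(1,5): no bracket -> illegal
(2,1): flips 1 -> legal
(2,5): no bracket -> illegal
(3,0): no bracket -> illegal
(3,1): flips 2 -> legal
(4,0): no bracket -> illegal
(4,2): no bracket -> illegal
(5,0): no bracket -> illegal
(5,1): no bracket -> illegal
(5,2): no bracket -> illegal
(5,3): flips 1 -> legal
(5,4): flips 1 -> legal
B mobility = 7
-- W to move --
(2,5): flips 2 -> legal
(4,2): flips 1 -> legal
(5,2): no bracket -> illegal
(5,3): flips 1 -> legal
(5,4): flips 1 -> legal
W mobility = 4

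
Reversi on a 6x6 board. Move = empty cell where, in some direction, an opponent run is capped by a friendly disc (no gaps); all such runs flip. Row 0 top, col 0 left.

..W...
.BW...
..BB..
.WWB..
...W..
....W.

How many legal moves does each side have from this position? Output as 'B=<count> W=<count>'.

Answer: B=7 W=5

Derivation:
-- B to move --
(0,1): flips 1 -> legal
(0,3): no bracket -> illegal
(1,3): flips 1 -> legal
(2,0): no bracket -> illegal
(2,1): no bracket -> illegal
(3,0): flips 2 -> legal
(3,4): no bracket -> illegal
(4,0): flips 1 -> legal
(4,1): flips 1 -> legal
(4,2): flips 1 -> legal
(4,4): no bracket -> illegal
(4,5): no bracket -> illegal
(5,2): no bracket -> illegal
(5,3): flips 1 -> legal
(5,5): no bracket -> illegal
B mobility = 7
-- W to move --
(0,0): no bracket -> illegal
(0,1): no bracket -> illegal
(1,0): flips 1 -> legal
(1,3): flips 3 -> legal
(1,4): flips 1 -> legal
(2,0): flips 1 -> legal
(2,1): no bracket -> illegal
(2,4): no bracket -> illegal
(3,4): flips 2 -> legal
(4,2): no bracket -> illegal
(4,4): no bracket -> illegal
W mobility = 5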